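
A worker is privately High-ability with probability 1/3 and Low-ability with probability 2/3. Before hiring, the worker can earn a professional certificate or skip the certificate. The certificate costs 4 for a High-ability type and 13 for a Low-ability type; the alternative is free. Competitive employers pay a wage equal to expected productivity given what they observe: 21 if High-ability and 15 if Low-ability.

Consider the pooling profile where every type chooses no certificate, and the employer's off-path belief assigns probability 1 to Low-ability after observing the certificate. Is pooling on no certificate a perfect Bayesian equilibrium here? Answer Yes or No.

Yes

On path, the employer holds the prior and pays 1/3·21 + 2/3·15 = 17. Off path (the certificate), believing Low-ability, it pays 15.
High-ability: no certificate nets 17; the certificate nets 15 − 4 = 11. High-ability stays.
Low-ability: no certificate nets 17; the certificate nets 15 − 13 = 2. Low-ability stays.
No type deviates, so pooling is sustained.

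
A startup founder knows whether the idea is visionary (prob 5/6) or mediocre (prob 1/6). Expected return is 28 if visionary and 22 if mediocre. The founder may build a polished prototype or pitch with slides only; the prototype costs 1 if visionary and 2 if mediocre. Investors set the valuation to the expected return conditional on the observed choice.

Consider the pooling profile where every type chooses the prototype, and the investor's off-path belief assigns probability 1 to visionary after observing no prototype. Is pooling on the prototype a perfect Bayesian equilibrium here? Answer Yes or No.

No

On path, the investor holds the prior and pays 5/6·28 + 1/6·22 = 27. Off path (no prototype), believing visionary, it pays 28.
visionary: the prototype nets 27 − 1 = 26; no prototype nets 28. visionary would deviate.
mediocre: the prototype nets 27 − 2 = 25; no prototype nets 28. mediocre would deviate.
A type deviates, so pooling fails.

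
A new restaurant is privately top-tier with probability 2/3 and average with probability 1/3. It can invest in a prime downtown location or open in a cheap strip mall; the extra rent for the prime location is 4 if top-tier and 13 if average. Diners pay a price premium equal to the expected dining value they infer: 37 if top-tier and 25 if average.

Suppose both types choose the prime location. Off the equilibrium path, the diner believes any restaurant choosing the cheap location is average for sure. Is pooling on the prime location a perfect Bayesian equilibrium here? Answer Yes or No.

On path, the diner holds the prior and pays 2/3·37 + 1/3·25 = 33. Off path (the cheap location), believing average, it pays 25.
top-tier: the prime location nets 33 − 4 = 29; the cheap location nets 25. top-tier stays.
average: the prime location nets 33 − 13 = 20; the cheap location nets 25. average would deviate.
A type deviates, so pooling fails.

No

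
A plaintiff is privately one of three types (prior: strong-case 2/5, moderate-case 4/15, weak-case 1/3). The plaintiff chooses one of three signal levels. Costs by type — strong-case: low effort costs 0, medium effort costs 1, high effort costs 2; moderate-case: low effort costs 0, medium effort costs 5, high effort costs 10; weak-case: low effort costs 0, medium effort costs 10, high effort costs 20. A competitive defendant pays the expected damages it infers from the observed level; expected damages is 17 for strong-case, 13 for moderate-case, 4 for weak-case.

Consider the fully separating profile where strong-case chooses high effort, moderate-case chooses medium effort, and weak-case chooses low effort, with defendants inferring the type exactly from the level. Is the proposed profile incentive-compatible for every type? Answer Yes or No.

Yes

Separating settlements: high effort → 17, medium effort → 13, low effort → 4.
strong-case (assigned high effort): low effort: 4 − 0 = 4; medium effort: 13 − 1 = 12; high effort: 17 − 2 = 15. strong-case stays.
moderate-case (assigned medium effort): low effort: 4 − 0 = 4; medium effort: 13 − 5 = 8; high effort: 17 − 10 = 7. moderate-case stays.
weak-case (assigned low effort): low effort: 4 − 0 = 4; medium effort: 13 − 10 = 3; high effort: 17 − 20 = -3. weak-case stays.
Every type prefers its assigned level; separation holds.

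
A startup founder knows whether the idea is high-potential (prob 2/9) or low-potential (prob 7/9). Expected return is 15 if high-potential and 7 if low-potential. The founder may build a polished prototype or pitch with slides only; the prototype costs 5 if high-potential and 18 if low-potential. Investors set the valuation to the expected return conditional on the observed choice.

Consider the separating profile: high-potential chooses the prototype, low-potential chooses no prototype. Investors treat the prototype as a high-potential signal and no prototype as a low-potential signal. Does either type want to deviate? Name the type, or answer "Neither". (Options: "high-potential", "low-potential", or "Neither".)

The prototype pays 15; no prototype pays 7.
high-potential: assigned the prototype, nets 15 − 5 = 10; deviating to no prototype nets 7.
low-potential: assigned no prototype, nets 7; deviating to the prototype nets 15 − 18 = -3.
Both types strictly prefer their assigned action; no profitable deviation.

Neither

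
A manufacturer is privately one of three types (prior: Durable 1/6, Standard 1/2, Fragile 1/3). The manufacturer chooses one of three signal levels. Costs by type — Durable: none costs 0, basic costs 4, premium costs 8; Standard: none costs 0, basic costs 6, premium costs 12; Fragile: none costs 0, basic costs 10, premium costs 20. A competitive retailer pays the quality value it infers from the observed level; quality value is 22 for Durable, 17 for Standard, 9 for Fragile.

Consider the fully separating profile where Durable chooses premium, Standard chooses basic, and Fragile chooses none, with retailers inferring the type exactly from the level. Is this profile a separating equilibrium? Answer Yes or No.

Separating prices: premium → 22, basic → 17, none → 9.
Durable (assigned premium): none: 9 − 0 = 9; basic: 17 − 4 = 13; premium: 22 − 8 = 14. Durable stays.
Standard (assigned basic): none: 9 − 0 = 9; basic: 17 − 6 = 11; premium: 22 − 12 = 10. Standard stays.
Fragile (assigned none): none: 9 − 0 = 9; basic: 17 − 10 = 7; premium: 22 − 20 = 2. Fragile stays.
Every type prefers its assigned level; separation holds.

Yes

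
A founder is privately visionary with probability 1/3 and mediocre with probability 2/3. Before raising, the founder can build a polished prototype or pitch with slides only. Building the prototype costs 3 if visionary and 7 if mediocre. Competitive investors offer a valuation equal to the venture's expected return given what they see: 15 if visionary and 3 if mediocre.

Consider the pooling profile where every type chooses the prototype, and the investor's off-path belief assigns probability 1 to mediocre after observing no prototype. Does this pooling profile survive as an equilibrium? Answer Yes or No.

No

On path, the investor holds the prior and pays 1/3·15 + 2/3·3 = 7. Off path (no prototype), believing mediocre, it pays 3.
visionary: the prototype nets 7 − 3 = 4; no prototype nets 3. visionary stays.
mediocre: the prototype nets 7 − 7 = 0; no prototype nets 3. mediocre would deviate.
A type deviates, so pooling fails.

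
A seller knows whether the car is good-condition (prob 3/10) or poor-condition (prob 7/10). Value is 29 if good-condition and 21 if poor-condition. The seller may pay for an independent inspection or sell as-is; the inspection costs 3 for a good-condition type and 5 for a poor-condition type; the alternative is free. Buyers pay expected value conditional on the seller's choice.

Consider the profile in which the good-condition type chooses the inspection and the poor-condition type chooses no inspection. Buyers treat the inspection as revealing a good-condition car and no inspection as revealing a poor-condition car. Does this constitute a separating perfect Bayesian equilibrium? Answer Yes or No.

Under these beliefs, the inspection earns price 29 and no inspection earns price 21.
good-condition: the inspection nets 29 − 3 = 26; no inspection nets 21. good-condition prefers the inspection.
poor-condition: the inspection nets 29 − 5 = 24; no inspection nets 21. poor-condition would deviate to the inspection.
poor-condition has a profitable deviation, so the profile is not an equilibrium.

No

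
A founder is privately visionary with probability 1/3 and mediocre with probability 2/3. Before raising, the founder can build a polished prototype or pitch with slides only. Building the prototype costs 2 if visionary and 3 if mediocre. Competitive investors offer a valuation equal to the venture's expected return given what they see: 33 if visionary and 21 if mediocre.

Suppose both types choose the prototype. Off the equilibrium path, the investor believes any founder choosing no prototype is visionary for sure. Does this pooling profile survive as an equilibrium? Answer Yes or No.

No

On path, the investor holds the prior and pays 1/3·33 + 2/3·21 = 25. Off path (no prototype), believing visionary, it pays 33.
visionary: the prototype nets 25 − 2 = 23; no prototype nets 33. visionary would deviate.
mediocre: the prototype nets 25 − 3 = 22; no prototype nets 33. mediocre would deviate.
A type deviates, so pooling fails.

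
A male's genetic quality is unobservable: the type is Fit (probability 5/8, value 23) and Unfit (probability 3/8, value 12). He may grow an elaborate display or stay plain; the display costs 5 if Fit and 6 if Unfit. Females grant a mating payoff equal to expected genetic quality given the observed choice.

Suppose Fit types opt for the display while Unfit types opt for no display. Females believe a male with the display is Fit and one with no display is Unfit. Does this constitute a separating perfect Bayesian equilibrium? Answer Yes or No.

Under these beliefs, the display earns mating payoff 23 and no display earns mating payoff 12.
Fit: the display nets 23 − 5 = 18; no display nets 12. Fit prefers the display.
Unfit: the display nets 23 − 6 = 17; no display nets 12. Unfit would deviate to the display.
Unfit has a profitable deviation, so the profile is not an equilibrium.

No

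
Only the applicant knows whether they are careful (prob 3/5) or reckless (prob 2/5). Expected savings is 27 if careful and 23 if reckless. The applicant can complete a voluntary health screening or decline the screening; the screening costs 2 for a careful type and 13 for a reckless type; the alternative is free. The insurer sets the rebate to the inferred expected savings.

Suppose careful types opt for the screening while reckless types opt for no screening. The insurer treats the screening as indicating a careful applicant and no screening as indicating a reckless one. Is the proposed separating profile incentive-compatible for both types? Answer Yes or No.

Yes

Under these beliefs, the screening earns rebate 27 and no screening earns rebate 23.
careful: the screening nets 27 − 2 = 25; no screening nets 23. careful prefers the screening.
reckless: the screening nets 27 − 13 = 14; no screening nets 23. reckless prefers no screening.
Neither type deviates, so the separating profile is an equilibrium.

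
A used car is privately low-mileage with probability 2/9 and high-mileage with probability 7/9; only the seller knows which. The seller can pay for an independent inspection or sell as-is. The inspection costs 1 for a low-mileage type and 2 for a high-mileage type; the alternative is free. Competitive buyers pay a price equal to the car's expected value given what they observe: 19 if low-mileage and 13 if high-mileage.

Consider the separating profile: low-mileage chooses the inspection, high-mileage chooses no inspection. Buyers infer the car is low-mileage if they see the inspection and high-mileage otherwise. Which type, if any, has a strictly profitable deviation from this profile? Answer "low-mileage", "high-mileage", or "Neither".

high-mileage

The inspection pays 19; no inspection pays 13.
low-mileage: assigned the inspection, nets 19 − 1 = 18; deviating to no inspection nets 13.
high-mileage: assigned no inspection, nets 13; deviating to the inspection nets 19 − 2 = 17.
The high-mileage type gains 4 by deviating.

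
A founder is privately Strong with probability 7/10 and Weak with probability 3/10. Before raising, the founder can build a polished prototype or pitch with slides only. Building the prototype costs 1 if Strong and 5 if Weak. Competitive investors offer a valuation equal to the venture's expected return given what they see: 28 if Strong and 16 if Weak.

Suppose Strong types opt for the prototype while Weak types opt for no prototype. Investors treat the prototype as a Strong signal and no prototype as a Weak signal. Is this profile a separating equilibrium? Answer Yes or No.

No

Under these beliefs, the prototype earns valuation 28 and no prototype earns valuation 16.
Strong: the prototype nets 28 − 1 = 27; no prototype nets 16. Strong prefers the prototype.
Weak: the prototype nets 28 − 5 = 23; no prototype nets 16. Weak would deviate to the prototype.
Weak has a profitable deviation, so the profile is not an equilibrium.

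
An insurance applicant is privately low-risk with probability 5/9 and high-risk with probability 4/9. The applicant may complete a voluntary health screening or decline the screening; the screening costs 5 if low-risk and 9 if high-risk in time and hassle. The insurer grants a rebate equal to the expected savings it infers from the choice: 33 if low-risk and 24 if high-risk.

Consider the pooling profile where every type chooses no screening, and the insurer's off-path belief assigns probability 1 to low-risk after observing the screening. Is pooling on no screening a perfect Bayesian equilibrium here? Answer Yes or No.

On path, the insurer holds the prior and pays 5/9·33 + 4/9·24 = 29. Off path (the screening), believing low-risk, it pays 33.
low-risk: no screening nets 29; the screening nets 33 − 5 = 28. low-risk stays.
high-risk: no screening nets 29; the screening nets 33 − 9 = 24. high-risk stays.
No type deviates, so pooling is sustained.

Yes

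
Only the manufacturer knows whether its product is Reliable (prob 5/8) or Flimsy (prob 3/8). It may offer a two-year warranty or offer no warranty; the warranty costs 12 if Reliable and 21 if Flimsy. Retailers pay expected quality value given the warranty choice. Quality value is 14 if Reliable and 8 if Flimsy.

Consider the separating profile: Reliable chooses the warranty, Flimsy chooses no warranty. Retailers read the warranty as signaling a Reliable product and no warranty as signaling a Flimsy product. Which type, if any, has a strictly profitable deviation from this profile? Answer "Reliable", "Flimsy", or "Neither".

Reliable

The warranty pays 14; no warranty pays 8.
Reliable: assigned the warranty, nets 14 − 12 = 2; deviating to no warranty nets 8.
Flimsy: assigned no warranty, nets 8; deviating to the warranty nets 14 − 21 = -7.
The Reliable type gains 6 by deviating.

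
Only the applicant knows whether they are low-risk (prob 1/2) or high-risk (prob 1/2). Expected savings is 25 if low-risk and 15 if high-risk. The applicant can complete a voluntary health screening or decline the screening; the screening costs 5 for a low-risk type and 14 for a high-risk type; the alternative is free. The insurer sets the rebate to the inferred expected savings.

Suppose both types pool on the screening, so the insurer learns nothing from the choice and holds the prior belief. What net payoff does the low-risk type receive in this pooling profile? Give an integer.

Pooled rebate = 1/2·25 + 1/2·15 = 20.
low-risk pays cost 5 for the screening, so net payoff = 20 − 5 = 15.

15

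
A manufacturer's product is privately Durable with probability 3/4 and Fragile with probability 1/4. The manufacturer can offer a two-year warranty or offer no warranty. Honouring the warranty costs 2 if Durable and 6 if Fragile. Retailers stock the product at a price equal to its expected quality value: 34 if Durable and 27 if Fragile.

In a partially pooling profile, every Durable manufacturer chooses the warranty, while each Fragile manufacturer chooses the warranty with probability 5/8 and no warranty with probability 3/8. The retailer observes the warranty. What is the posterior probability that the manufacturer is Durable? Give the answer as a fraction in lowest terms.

P(the warranty) = (3/4)·1 + (1/4)·(5/8) = 29/32.
By Bayes' rule, P(Durable | the warranty) = (3/4) / (29/32) = 24/29.

24/29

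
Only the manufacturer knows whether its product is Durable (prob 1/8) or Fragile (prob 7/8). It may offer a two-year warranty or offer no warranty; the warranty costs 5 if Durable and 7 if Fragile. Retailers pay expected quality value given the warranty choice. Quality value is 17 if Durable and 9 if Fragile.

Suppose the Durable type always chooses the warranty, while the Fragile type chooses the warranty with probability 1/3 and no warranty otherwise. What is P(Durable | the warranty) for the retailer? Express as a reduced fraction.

P(the warranty) = (1/8)·1 + (7/8)·(1/3) = 5/12.
By Bayes' rule, P(Durable | the warranty) = (1/8) / (5/12) = 3/10.

3/10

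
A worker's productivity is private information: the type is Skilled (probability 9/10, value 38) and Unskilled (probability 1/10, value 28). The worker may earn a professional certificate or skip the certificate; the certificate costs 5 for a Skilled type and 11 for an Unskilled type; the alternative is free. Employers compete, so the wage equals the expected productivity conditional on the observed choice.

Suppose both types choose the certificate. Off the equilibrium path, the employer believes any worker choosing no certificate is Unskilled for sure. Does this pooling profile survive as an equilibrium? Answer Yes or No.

No

On path, the employer holds the prior and pays 9/10·38 + 1/10·28 = 37. Off path (no certificate), believing Unskilled, it pays 28.
Skilled: the certificate nets 37 − 5 = 32; no certificate nets 28. Skilled stays.
Unskilled: the certificate nets 37 − 11 = 26; no certificate nets 28. Unskilled would deviate.
A type deviates, so pooling fails.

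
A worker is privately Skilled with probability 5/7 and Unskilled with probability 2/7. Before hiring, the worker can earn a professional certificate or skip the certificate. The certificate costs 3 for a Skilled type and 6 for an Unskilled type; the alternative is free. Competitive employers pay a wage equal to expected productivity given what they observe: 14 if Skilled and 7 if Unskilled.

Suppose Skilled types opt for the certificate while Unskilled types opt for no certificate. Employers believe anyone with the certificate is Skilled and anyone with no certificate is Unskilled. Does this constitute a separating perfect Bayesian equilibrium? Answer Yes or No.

No

Under these beliefs, the certificate earns wage 14 and no certificate earns wage 7.
Skilled: the certificate nets 14 − 3 = 11; no certificate nets 7. Skilled prefers the certificate.
Unskilled: the certificate nets 14 − 6 = 8; no certificate nets 7. Unskilled would deviate to the certificate.
Unskilled has a profitable deviation, so the profile is not an equilibrium.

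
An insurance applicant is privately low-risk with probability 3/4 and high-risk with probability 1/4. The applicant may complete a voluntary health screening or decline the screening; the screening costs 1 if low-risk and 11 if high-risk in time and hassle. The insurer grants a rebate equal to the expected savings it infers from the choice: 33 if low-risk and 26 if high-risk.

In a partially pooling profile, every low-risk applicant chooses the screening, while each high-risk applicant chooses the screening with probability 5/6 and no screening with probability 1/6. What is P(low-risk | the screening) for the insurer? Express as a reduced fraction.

P(the screening) = (3/4)·1 + (1/4)·(5/6) = 23/24.
By Bayes' rule, P(low-risk | the screening) = (3/4) / (23/24) = 18/23.

18/23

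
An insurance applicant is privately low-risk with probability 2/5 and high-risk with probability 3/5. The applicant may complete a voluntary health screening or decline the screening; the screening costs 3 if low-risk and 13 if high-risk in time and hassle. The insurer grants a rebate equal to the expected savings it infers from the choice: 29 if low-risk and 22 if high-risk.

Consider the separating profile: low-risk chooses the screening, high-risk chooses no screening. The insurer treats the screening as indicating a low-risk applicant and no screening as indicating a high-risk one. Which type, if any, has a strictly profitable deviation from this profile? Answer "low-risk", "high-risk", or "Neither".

The screening pays 29; no screening pays 22.
low-risk: assigned the screening, nets 29 − 3 = 26; deviating to no screening nets 22.
high-risk: assigned no screening, nets 22; deviating to the screening nets 29 − 13 = 16.
Both types strictly prefer their assigned action; no profitable deviation.

Neither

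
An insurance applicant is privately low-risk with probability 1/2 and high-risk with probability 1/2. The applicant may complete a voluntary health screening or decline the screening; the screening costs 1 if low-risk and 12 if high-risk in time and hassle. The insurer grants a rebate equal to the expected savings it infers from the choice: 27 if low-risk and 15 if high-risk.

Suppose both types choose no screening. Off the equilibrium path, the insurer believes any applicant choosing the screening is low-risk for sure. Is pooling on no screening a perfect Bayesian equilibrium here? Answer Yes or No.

On path, the insurer holds the prior and pays 1/2·27 + 1/2·15 = 21. Off path (the screening), believing low-risk, it pays 27.
low-risk: no screening nets 21; the screening nets 27 − 1 = 26. low-risk would deviate.
high-risk: no screening nets 21; the screening nets 27 − 12 = 15. high-risk stays.
A type deviates, so pooling fails.

No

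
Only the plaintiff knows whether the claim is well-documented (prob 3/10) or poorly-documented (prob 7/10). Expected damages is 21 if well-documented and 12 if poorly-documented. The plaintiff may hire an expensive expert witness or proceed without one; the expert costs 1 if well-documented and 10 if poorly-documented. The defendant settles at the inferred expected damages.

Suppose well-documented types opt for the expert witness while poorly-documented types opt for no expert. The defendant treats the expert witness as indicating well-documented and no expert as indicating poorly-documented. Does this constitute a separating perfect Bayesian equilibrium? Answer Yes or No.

Under these beliefs, the expert witness earns settlement 21 and no expert earns settlement 12.
well-documented: the expert witness nets 21 − 1 = 20; no expert nets 12. well-documented prefers the expert witness.
poorly-documented: the expert witness nets 21 − 10 = 11; no expert nets 12. poorly-documented prefers no expert.
Neither type deviates, so the separating profile is an equilibrium.

Yes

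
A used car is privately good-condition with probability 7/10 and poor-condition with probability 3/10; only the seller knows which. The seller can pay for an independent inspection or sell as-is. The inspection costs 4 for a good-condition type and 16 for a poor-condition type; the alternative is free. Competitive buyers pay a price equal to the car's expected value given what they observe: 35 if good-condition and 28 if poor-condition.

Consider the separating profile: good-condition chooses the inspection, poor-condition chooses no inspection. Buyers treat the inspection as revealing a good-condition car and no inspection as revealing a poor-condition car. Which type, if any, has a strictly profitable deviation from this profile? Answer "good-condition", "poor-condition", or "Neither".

The inspection pays 35; no inspection pays 28.
good-condition: assigned the inspection, nets 35 − 4 = 31; deviating to no inspection nets 28.
poor-condition: assigned no inspection, nets 28; deviating to the inspection nets 35 − 16 = 19.
Both types strictly prefer their assigned action; no profitable deviation.

Neither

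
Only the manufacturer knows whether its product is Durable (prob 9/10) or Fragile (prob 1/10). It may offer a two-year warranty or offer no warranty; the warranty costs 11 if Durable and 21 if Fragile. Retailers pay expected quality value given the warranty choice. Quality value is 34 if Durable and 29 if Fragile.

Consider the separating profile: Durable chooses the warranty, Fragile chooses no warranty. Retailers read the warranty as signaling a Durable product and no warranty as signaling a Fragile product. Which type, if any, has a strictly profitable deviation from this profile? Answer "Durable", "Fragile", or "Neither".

The warranty pays 34; no warranty pays 29.
Durable: assigned the warranty, nets 34 − 11 = 23; deviating to no warranty nets 29.
Fragile: assigned no warranty, nets 29; deviating to the warranty nets 34 − 21 = 13.
The Durable type gains 6 by deviating.

Durable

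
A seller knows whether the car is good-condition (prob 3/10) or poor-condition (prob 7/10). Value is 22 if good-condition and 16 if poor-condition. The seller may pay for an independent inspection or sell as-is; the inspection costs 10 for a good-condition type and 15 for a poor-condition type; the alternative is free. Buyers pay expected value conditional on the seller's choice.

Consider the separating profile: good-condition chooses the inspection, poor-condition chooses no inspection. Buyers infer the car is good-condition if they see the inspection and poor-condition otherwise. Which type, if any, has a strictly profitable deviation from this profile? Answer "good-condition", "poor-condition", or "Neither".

The inspection pays 22; no inspection pays 16.
good-condition: assigned the inspection, nets 22 − 10 = 12; deviating to no inspection nets 16.
poor-condition: assigned no inspection, nets 16; deviating to the inspection nets 22 − 15 = 7.
The good-condition type gains 4 by deviating.

good-condition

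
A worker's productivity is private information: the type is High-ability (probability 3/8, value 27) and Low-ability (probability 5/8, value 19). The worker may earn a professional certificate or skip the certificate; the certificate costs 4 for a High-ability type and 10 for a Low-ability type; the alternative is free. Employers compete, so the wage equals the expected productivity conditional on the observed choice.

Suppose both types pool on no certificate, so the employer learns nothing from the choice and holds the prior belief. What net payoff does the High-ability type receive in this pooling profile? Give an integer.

Pooled wage = 3/8·27 + 5/8·19 = 22.
High-ability pays no cost for no certificate, so net payoff = 22.

22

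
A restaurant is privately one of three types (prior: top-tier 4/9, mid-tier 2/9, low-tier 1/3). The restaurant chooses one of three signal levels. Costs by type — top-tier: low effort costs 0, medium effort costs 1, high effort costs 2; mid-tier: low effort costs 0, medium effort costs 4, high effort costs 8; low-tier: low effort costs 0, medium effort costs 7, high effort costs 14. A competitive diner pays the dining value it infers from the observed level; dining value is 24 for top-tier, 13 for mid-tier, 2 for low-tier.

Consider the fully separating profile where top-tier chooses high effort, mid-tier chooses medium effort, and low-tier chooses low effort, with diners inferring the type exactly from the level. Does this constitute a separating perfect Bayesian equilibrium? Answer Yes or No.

Separating price premiums: high effort → 24, medium effort → 13, low effort → 2.
top-tier (assigned high effort): low effort: 2 − 0 = 2; medium effort: 13 − 1 = 12; high effort: 24 − 2 = 22. top-tier stays.
mid-tier (assigned medium effort): low effort: 2 − 0 = 2; medium effort: 13 − 4 = 9; high effort: 24 − 8 = 16. mid-tier prefers high effort.
low-tier (assigned low effort): low effort: 2 − 0 = 2; medium effort: 13 − 7 = 6; high effort: 24 − 14 = 10. low-tier prefers high effort.
At least one type deviates; the separating profile fails.

No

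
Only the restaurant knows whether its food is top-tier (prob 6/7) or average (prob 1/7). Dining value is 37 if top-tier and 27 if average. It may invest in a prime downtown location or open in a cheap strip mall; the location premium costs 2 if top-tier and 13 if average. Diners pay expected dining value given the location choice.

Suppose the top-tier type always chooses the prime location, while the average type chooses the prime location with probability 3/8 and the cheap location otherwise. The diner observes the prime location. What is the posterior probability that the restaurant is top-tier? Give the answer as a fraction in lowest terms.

P(the prime location) = (6/7)·1 + (1/7)·(3/8) = 51/56.
By Bayes' rule, P(top-tier | the prime location) = (6/7) / (51/56) = 16/17.

16/17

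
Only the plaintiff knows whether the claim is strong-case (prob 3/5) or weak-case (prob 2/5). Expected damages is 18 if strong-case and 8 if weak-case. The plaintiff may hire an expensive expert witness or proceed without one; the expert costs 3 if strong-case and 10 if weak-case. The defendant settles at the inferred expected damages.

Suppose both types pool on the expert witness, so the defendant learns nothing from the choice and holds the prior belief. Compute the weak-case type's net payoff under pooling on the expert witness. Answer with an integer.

Pooled settlement = 3/5·18 + 2/5·8 = 14.
weak-case pays cost 10 for the expert witness, so net payoff = 14 − 10 = 4.

4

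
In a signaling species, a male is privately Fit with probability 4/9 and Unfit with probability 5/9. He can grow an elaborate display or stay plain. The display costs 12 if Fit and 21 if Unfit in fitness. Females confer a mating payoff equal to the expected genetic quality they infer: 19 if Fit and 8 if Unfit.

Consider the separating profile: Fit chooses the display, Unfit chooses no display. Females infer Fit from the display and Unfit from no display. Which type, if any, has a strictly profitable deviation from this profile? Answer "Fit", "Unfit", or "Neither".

Fit

The display pays 19; no display pays 8.
Fit: assigned the display, nets 19 − 12 = 7; deviating to no display nets 8.
Unfit: assigned no display, nets 8; deviating to the display nets 19 − 21 = -2.
The Fit type gains 1 by deviating.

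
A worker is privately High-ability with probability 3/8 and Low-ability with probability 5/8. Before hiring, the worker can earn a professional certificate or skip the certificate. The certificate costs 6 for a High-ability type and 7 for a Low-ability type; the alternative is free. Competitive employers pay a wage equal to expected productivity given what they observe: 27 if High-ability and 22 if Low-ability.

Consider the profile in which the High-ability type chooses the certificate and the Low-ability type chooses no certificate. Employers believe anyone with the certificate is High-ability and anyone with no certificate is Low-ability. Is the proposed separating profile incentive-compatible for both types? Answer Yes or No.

No

Under these beliefs, the certificate earns wage 27 and no certificate earns wage 22.
High-ability: the certificate nets 27 − 6 = 21; no certificate nets 22. High-ability would deviate to no certificate.
Low-ability: the certificate nets 27 − 7 = 20; no certificate nets 22. Low-ability prefers no certificate.
High-ability has a profitable deviation, so the profile is not an equilibrium.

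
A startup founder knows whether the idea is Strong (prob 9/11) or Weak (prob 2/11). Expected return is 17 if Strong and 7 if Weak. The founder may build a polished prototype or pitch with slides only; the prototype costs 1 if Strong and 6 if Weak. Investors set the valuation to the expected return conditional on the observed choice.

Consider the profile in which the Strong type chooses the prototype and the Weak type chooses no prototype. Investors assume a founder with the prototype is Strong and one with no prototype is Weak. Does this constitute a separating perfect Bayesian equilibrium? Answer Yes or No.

No

Under these beliefs, the prototype earns valuation 17 and no prototype earns valuation 7.
Strong: the prototype nets 17 − 1 = 16; no prototype nets 7. Strong prefers the prototype.
Weak: the prototype nets 17 − 6 = 11; no prototype nets 7. Weak would deviate to the prototype.
Weak has a profitable deviation, so the profile is not an equilibrium.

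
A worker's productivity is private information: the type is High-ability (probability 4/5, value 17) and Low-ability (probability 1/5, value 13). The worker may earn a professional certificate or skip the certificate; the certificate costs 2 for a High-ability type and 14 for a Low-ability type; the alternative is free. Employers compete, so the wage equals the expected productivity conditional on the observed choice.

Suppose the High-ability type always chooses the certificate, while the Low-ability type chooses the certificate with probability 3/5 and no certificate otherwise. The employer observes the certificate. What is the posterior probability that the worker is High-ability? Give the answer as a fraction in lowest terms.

20/23

P(the certificate) = (4/5)·1 + (1/5)·(3/5) = 23/25.
By Bayes' rule, P(High-ability | the certificate) = (4/5) / (23/25) = 20/23.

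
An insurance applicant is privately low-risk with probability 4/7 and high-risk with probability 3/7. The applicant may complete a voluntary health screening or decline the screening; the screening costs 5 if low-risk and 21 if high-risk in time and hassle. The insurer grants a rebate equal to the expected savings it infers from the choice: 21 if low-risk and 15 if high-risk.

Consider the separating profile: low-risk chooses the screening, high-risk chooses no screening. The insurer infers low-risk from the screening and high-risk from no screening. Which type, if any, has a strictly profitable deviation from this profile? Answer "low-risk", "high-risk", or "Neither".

Neither

The screening pays 21; no screening pays 15.
low-risk: assigned the screening, nets 21 − 5 = 16; deviating to no screening nets 15.
high-risk: assigned no screening, nets 15; deviating to the screening nets 21 − 21 = 0.
Both types strictly prefer their assigned action; no profitable deviation.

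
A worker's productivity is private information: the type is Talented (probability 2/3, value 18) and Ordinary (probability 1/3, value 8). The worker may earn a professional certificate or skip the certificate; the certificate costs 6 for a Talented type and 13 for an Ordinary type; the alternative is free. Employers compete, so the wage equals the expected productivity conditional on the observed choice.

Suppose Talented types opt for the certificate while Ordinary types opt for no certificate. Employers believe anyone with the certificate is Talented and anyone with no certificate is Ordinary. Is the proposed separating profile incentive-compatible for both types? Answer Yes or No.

Yes

Under these beliefs, the certificate earns wage 18 and no certificate earns wage 8.
Talented: the certificate nets 18 − 6 = 12; no certificate nets 8. Talented prefers the certificate.
Ordinary: the certificate nets 18 − 13 = 5; no certificate nets 8. Ordinary prefers no certificate.
Neither type deviates, so the separating profile is an equilibrium.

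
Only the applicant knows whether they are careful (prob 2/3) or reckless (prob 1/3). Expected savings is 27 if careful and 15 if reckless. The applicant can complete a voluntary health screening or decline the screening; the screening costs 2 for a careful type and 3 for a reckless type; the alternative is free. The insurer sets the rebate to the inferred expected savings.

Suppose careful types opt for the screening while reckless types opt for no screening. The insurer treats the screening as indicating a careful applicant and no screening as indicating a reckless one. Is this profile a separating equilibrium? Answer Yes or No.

Under these beliefs, the screening earns rebate 27 and no screening earns rebate 15.
careful: the screening nets 27 − 2 = 25; no screening nets 15. careful prefers the screening.
reckless: the screening nets 27 − 3 = 24; no screening nets 15. reckless would deviate to the screening.
reckless has a profitable deviation, so the profile is not an equilibrium.

No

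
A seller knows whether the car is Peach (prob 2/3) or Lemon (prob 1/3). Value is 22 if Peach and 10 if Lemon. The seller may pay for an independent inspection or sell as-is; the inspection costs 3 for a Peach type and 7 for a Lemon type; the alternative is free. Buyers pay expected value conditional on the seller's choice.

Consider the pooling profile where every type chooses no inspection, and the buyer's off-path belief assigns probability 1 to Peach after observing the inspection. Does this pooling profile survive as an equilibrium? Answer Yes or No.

No

On path, the buyer holds the prior and pays 2/3·22 + 1/3·10 = 18. Off path (the inspection), believing Peach, it pays 22.
Peach: no inspection nets 18; the inspection nets 22 − 3 = 19. Peach would deviate.
Lemon: no inspection nets 18; the inspection nets 22 − 7 = 15. Lemon stays.
A type deviates, so pooling fails.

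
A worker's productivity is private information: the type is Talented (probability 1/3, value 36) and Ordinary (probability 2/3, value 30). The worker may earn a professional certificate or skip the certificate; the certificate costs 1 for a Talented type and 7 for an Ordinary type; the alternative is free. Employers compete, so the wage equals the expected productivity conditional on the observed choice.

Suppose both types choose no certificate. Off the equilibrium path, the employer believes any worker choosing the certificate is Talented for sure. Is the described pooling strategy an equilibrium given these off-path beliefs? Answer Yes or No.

On path, the employer holds the prior and pays 1/3·36 + 2/3·30 = 32. Off path (the certificate), believing Talented, it pays 36.
Talented: no certificate nets 32; the certificate nets 36 − 1 = 35. Talented would deviate.
Ordinary: no certificate nets 32; the certificate nets 36 − 7 = 29. Ordinary stays.
A type deviates, so pooling fails.

No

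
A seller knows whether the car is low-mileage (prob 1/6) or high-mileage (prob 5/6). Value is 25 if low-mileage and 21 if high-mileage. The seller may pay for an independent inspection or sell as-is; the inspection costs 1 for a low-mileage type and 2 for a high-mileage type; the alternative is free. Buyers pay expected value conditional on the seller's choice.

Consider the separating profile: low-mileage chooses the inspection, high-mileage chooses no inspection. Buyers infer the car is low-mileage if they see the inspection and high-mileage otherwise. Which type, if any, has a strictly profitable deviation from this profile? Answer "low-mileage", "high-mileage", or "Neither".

high-mileage

The inspection pays 25; no inspection pays 21.
low-mileage: assigned the inspection, nets 25 − 1 = 24; deviating to no inspection nets 21.
high-mileage: assigned no inspection, nets 21; deviating to the inspection nets 25 − 2 = 23.
The high-mileage type gains 2 by deviating.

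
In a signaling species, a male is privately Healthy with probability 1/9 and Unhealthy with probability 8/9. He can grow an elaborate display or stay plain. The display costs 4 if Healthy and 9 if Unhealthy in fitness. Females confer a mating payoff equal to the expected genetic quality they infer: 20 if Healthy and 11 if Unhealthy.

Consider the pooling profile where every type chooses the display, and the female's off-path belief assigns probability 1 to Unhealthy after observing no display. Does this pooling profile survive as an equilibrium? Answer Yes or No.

On path, the female holds the prior and pays 1/9·20 + 8/9·11 = 12. Off path (no display), believing Unhealthy, it pays 11.
Healthy: the display nets 12 − 4 = 8; no display nets 11. Healthy would deviate.
Unhealthy: the display nets 12 − 9 = 3; no display nets 11. Unhealthy would deviate.
A type deviates, so pooling fails.

No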